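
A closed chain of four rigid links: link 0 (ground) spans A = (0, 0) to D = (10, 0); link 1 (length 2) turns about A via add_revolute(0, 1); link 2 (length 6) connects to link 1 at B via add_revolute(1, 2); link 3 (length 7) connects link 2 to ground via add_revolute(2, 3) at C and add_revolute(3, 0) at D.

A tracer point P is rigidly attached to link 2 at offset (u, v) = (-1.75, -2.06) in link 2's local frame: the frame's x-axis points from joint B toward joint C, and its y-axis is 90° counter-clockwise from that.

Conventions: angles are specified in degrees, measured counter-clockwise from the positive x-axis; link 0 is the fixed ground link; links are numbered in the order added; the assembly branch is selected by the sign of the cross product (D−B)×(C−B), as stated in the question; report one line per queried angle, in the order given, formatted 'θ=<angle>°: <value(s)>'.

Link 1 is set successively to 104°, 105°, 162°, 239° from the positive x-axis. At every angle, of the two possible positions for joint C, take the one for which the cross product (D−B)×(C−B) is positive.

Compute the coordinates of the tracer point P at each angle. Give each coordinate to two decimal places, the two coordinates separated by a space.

A=(0,0), D=(10.00,0)
θ=104°: B = A + 2.00·(cos104°, sin104°) = (-0.4838, 1.9406)
θ=104°: |BD| = 10.6619
θ=104°: circle(B,6.00) ∩ circle(D,7.00): a=4.7213, h=3.7026
θ=104°:   candidates: C₊=(4.8325,4.7220) cross=39.477; C₋=(3.4847,-2.5595) cross=-39.477
θ=104°:   branch + wants cross > 0 → take C=(4.8325,4.7220) (cross=39.477)
θ=104°: ex = (C−B)/|BC| = (0.8861,0.4636); ey = (-0.4636,0.8861)
θ=104°: P = B + -1.75·ex + -2.06·ey = (-1.0795,-0.6959)
θ=105°: B = A + 2.00·(cos105°, sin105°) = (-0.5176, 1.9319)
θ=105°: |BD| = 10.6936
θ=105°: circle(B,6.00) ∩ circle(D,7.00): a=4.7390, h=3.6800
θ=105°:   candidates: C₊=(4.8082,4.6952) cross=39.352; C₋=(3.4785,-2.5437) cross=-39.352
θ=105°:   branch + wants cross > 0 → take C=(4.8082,4.6952) (cross=39.352)
θ=105°: ex = (C−B)/|BC| = (0.8876,0.4606); ey = (-0.4606,0.8876)
θ=105°: P = B + -1.75·ex + -2.06·ey = (-1.1223,-0.7026)
θ=162°: B = A + 2.00·(cos162°, sin162°) = (-1.9021, 0.6180)
θ=162°: |BD| = 11.9181
θ=162°: circle(B,6.00) ∩ circle(D,7.00): a=5.4137, h=2.5869
θ=162°:   candidates: C₊=(3.6384,2.9207) cross=30.831; C₋=(3.3701,-2.2461) cross=-30.831
θ=162°:   branch + wants cross > 0 → take C=(3.6384,2.9207) (cross=30.831)
θ=162°: ex = (C−B)/|BC| = (0.9234,0.3838); ey = (-0.3838,0.9234)
θ=162°: P = B + -1.75·ex + -2.06·ey = (-2.7275,-1.9558)
θ=239°: B = A + 2.00·(cos239°, sin239°) = (-1.0301, -1.7143)
θ=239°: |BD| = 11.1625
θ=239°: circle(B,6.00) ∩ circle(D,7.00): a=4.9989, h=3.3182
θ=239°:   candidates: C₊=(3.4000,2.3322) cross=37.040; C₋=(4.4192,-4.2254) cross=-37.040
θ=239°:   branch + wants cross > 0 → take C=(3.4000,2.3322) (cross=37.040)
θ=239°: ex = (C−B)/|BC| = (0.7383,0.6744); ey = (-0.6744,0.7383)
θ=239°: P = B + -1.75·ex + -2.06·ey = (-0.9328,-4.4156)

θ=104°: -1.08 -0.70
θ=105°: -1.12 -0.70
θ=162°: -2.73 -1.96
θ=239°: -0.93 -4.42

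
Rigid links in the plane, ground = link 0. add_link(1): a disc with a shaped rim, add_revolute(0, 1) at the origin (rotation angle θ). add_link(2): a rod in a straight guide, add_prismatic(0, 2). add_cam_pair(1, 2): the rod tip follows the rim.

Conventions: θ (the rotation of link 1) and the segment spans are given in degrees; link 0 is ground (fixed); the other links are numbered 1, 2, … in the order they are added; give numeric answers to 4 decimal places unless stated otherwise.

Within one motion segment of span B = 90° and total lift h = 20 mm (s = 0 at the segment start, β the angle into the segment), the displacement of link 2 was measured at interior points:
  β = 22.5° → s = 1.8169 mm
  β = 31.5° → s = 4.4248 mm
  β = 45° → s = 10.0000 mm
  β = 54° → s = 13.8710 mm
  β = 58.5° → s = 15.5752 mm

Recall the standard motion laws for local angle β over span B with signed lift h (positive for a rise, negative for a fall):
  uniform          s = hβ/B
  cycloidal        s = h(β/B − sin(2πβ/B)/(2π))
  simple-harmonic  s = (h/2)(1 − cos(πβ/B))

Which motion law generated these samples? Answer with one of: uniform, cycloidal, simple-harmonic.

candidates at β/B = r: uniform s = h·r (linear in β); cycloidal s = h·(r − sin(2πr)/(2π)); simple-harmonic s = (h/2)(1 − cos(πr))
β=22.5°: printed 1.8169 | uniform 5.0000, cycloidal 1.8169, simple-harmonic 2.9289
β=31.5°: printed 4.4248 | uniform 7.0000, cycloidal 4.4248, simple-harmonic 5.4601
β=45°: printed 10.0000 | uniform 10.0000, cycloidal 10.0000, simple-harmonic 10.0000
β=54°: printed 13.8710 | uniform 12.0000, cycloidal 13.8710, simple-harmonic 13.0902
β=58.5°: printed 15.5752 | uniform 13.0000, cycloidal 15.5752, simple-harmonic 14.5399
only one law matches every sample → cycloidal

cycloidal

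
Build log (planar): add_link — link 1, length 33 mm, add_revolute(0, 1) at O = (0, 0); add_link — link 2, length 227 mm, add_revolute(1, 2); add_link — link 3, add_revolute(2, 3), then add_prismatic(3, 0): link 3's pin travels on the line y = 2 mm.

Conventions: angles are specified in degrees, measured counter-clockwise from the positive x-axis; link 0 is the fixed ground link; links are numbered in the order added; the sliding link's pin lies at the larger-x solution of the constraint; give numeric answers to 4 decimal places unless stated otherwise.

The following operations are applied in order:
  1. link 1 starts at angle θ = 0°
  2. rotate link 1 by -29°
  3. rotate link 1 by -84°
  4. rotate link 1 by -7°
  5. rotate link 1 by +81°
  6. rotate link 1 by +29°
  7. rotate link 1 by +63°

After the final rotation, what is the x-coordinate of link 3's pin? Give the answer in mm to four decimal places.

geometry: r = 33 mm, L = 227 mm, e = 2 mm; θ starts at 0°
rotate link 1 by -29°: θ ← 0° -29° = -29°
rotate link 1 by -84°: θ ← -29° -84° = -113°
rotate link 1 by -7°: θ ← -113° -7° = -120°
rotate link 1 by +81°: θ ← -120° +81° = -39°
rotate link 1 by +29°: θ ← -39° +29° = -10°
rotate link 1 by +63°: θ ← -10° +63° = 53°
crank pin P = (r cos θ, r sin θ) = (19.859896, 26.354972)
h = r sin θ − e = 26.354972 − 2 = 24.354972
x = r cos θ + √(L² − h²) = 19.859896 + 225.689688 = 245.549584

245.5496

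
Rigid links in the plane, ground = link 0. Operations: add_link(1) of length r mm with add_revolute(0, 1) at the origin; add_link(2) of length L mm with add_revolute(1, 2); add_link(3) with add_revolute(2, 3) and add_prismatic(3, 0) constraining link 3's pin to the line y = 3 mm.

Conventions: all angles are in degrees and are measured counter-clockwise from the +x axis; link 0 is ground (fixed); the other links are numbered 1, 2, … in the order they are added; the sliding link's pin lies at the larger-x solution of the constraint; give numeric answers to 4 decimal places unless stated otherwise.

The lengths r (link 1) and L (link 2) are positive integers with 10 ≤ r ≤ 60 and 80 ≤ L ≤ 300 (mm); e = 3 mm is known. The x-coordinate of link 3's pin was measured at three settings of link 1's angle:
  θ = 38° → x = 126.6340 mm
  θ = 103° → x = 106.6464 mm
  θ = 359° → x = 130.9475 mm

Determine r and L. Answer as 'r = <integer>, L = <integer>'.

constraint per measurement: (x − r cos θ)² + (r sin θ − e)² = L²
subtracting the θ₁ and θ₂ equations cancels the r² and L² terms:
r = (x₁² − x₂²) / (2[(x₁cos θ₁ + e sin θ₁) − (x₂cos θ₂ + e sin θ₂)]) = 19.0000 → r = 19
L² = (x₁ − r cos θ₁)² + (r sin θ₁ − e)² = 12544.0043 → L = 112.0000 → L = 112
check at θ₃=359°: x = 130.9475 (printed 130.9475) ✓

r = 19, L = 112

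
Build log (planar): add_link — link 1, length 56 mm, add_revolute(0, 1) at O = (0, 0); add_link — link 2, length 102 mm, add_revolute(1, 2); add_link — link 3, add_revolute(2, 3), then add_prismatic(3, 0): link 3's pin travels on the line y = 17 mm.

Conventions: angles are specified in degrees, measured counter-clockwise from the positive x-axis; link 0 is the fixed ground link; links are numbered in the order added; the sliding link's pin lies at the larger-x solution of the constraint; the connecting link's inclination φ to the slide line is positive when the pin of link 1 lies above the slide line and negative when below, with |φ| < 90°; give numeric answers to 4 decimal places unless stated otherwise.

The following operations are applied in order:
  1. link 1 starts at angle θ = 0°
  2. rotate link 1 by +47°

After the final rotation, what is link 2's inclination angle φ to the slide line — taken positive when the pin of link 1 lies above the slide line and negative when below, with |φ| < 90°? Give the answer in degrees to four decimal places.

geometry: r = 56 mm, L = 102 mm, e = 17 mm; θ starts at 0°
rotate link 1 by +47°: θ ← 0° +47° = 47°
h = r sin θ − e = 40.955807 − 17 = 23.955807
sin φ = h / L = 23.955807 / 102 = 0.23486086
φ = arcsin(0.23486086) = 13.583421°

13.5834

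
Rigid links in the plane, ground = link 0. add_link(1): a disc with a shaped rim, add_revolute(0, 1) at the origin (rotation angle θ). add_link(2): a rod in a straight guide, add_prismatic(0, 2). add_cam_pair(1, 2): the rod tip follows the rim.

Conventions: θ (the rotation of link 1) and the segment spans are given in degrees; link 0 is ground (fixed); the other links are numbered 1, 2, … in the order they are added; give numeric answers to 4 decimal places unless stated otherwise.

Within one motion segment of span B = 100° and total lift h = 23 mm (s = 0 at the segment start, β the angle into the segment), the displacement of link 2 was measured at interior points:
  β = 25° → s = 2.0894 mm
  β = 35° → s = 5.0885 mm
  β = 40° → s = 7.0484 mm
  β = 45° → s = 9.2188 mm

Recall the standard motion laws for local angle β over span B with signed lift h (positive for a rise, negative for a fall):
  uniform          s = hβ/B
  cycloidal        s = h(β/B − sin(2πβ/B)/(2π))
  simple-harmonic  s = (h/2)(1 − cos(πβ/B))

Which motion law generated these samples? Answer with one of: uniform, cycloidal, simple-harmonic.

candidates at β/B = r: uniform s = h·r (linear in β); cycloidal s = h·(r − sin(2πr)/(2π)); simple-harmonic s = (h/2)(1 − cos(πr))
β=25°: printed 2.0894 | uniform 5.7500, cycloidal 2.0894, simple-harmonic 3.3683
β=35°: printed 5.0885 | uniform 8.0500, cycloidal 5.0885, simple-harmonic 6.2791
β=40°: printed 7.0484 | uniform 9.2000, cycloidal 7.0484, simple-harmonic 7.9463
β=45°: printed 9.2188 | uniform 10.3500, cycloidal 9.2188, simple-harmonic 9.7010
only one law matches every sample → cycloidal

cycloidal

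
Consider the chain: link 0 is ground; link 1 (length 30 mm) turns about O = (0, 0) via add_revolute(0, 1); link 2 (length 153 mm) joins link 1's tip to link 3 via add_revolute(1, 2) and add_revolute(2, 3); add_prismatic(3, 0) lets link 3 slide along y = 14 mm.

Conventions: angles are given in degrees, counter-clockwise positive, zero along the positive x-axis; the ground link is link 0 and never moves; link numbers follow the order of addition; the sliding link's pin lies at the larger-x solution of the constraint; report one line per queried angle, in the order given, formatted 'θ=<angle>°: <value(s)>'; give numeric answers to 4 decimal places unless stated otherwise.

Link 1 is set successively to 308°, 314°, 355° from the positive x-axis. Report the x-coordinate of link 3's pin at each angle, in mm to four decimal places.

geometry: r = 30 mm, L = 153 mm, e = 14 mm
θ=308°: crank pin P = (r cos θ, r sin θ) = (18.469844, -23.640323)
θ=308°: h = r sin θ − e = -23.640323 − 14 = -37.640323
θ=308°: x = r cos θ + √(L² − h²) = 18.469844 + 148.297694 = 166.767538
θ=314°: crank pin P = (r cos θ, r sin θ) = (20.839751, -21.580194)
θ=314°: h = r sin θ − e = -21.580194 − 14 = -35.580194
θ=314°: x = r cos θ + √(L² − h²) = 20.839751 + 148.805409 = 169.645160
θ=355°: crank pin P = (r cos θ, r sin θ) = (29.885841, -2.614672)
θ=355°: h = r sin θ − e = -2.614672 − 14 = -16.614672
θ=355°: x = r cos θ + √(L² − h²) = 29.885841 + 152.095209 = 181.981050

θ=308°: 166.7675
θ=314°: 169.6452
θ=355°: 181.9811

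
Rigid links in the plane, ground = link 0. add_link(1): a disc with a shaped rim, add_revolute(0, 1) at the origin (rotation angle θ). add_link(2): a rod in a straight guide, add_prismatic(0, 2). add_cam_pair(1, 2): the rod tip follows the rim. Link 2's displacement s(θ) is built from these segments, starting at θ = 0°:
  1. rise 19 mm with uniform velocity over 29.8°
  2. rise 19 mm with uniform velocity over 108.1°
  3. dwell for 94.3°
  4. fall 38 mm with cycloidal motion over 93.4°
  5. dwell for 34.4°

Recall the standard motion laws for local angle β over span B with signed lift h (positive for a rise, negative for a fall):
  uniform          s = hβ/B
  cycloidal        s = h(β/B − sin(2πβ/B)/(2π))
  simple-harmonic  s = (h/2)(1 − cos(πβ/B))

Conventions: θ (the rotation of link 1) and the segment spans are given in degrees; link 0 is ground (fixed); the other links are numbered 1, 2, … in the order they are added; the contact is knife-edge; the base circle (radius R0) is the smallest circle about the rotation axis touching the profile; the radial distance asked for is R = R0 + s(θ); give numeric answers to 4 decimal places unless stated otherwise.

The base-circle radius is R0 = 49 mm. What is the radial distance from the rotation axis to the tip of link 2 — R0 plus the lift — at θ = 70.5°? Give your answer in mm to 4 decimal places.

segment 1 (0° to 29.8°, uniform, h = 19) is passed completely: s = 0.0000 + (19) = 19.0000
θ = 70.5° falls in segment 2 (29.8° to 137.9°, uniform, h = 19): β = 70.5 − 29.8 = 40.7°, B = 108.1°; Δs = 19·40.7/108.1 = 7.1536; s = 19.0000 + 7.1536 = 26.1536
R = R0 + s = 49 + 26.1536 = 75.1536

75.1536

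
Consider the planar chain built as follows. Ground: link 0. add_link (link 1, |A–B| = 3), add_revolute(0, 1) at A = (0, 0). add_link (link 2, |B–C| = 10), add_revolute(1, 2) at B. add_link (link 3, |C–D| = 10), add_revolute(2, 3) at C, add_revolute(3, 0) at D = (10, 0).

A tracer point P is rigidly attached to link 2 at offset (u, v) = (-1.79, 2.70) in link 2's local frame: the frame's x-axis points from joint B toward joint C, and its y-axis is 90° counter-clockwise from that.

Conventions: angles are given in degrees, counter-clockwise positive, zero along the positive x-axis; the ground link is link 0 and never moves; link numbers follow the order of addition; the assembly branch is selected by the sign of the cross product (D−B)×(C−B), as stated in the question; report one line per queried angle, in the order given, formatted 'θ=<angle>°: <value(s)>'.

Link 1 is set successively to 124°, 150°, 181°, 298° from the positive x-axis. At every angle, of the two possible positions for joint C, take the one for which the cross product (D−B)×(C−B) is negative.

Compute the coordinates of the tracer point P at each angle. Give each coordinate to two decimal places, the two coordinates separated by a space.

A=(0,0), D=(10.00,0)
θ=124°: B = A + 3.00·(cos124°, sin124°) = (-1.6776, 2.4871)
θ=124°: |BD| = 11.9395
θ=124°: circle(B,10.00) ∩ circle(D,10.00): a=5.9697, h=8.0226
θ=124°:   candidates: C₊=(5.8324,9.0902) cross=95.786; C₋=(2.4900,-6.6031) cross=-95.786
θ=124°:   branch - wants cross < 0 → take C=(2.4900,-6.6031) (cross=-95.786)
θ=124°: ex = (C−B)/|BC| = (0.4168,-0.9090); ey = (0.9090,0.4168)
θ=124°: P = B + -1.79·ex + 2.70·ey = (0.0308,5.2395)
θ=150°: B = A + 3.00·(cos150°, sin150°) = (-2.5981, 1.5000)
θ=150°: |BD| = 12.6871
θ=150°: circle(B,10.00) ∩ circle(D,10.00): a=6.3435, h=7.7304
θ=150°:   candidates: C₊=(4.6149,8.4262) cross=98.076; C₋=(2.7870,-6.9262) cross=-98.076
θ=150°:   branch - wants cross < 0 → take C=(2.7870,-6.9262) (cross=-98.076)
θ=150°: ex = (C−B)/|BC| = (0.5385,-0.8426); ey = (0.8426,0.5385)
θ=150°: P = B + -1.79·ex + 2.70·ey = (-1.2869,4.4623)
θ=181°: B = A + 3.00·(cos181°, sin181°) = (-2.9995, -0.0524)
θ=181°: |BD| = 12.9996
θ=181°: circle(B,10.00) ∩ circle(D,10.00): a=6.4998, h=7.5995
θ=181°:   candidates: C₊=(3.4696,7.5733) cross=98.791; C₋=(3.5308,-7.6256) cross=-98.791
θ=181°:   branch - wants cross < 0 → take C=(3.5308,-7.6256) (cross=-98.791)
θ=181°: ex = (C−B)/|BC| = (0.6530,-0.7573); ey = (0.7573,0.6530)
θ=181°: P = B + -1.79·ex + 2.70·ey = (-2.1237,3.0665)
θ=298°: B = A + 3.00·(cos298°, sin298°) = (1.4084, -2.6488)
θ=298°: |BD| = 8.9906
θ=298°: circle(B,10.00) ∩ circle(D,10.00): a=4.4953, h=8.9326
θ=298°:   candidates: C₊=(3.0725,7.2117) cross=80.310; C₋=(8.3360,-9.8606) cross=-80.310
θ=298°:   branch - wants cross < 0 → take C=(8.3360,-9.8606) (cross=-80.310)
θ=298°: ex = (C−B)/|BC| = (0.6928,-0.7212); ey = (0.7212,0.6928)
θ=298°: P = B + -1.79·ex + 2.70·ey = (2.1156,0.5125)

θ=124°: 0.03 5.24
θ=150°: -1.29 4.46
θ=181°: -2.12 3.07
θ=298°: 2.12 0.51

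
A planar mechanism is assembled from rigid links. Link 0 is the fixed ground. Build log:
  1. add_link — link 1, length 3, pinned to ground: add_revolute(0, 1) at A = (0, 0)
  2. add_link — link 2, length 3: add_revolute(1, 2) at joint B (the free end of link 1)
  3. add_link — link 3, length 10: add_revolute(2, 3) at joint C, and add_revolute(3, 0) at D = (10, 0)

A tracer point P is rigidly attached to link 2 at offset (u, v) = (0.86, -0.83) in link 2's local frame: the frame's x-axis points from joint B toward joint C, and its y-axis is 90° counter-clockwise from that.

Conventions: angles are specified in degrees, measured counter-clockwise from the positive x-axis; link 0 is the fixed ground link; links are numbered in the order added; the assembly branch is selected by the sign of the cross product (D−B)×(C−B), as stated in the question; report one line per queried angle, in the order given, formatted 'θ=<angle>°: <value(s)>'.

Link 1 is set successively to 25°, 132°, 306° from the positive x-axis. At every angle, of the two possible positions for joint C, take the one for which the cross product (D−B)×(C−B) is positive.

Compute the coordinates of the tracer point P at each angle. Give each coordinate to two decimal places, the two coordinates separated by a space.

A=(0,0), D=(10.00,0)
θ=25°: B = A + 3.00·(cos25°, sin25°) = (2.7189, 1.2679)
θ=25°: |BD| = 7.3906
θ=25°: circle(B,3.00) ∩ circle(D,10.00): a=-2.4611, h=1.7155
θ=25°:   candidates: C₊=(0.5886,3.3801) cross=12.679; C₋=(-0.0000,-0.0000) cross=-12.679
θ=25°:   branch + wants cross > 0 → take C=(0.5886,3.3801) (cross=12.679)
θ=25°: ex = (C−B)/|BC| = (-0.7101,0.7041); ey = (-0.7041,-0.7101)
θ=25°: P = B + 0.86·ex + -0.83·ey = (2.6926,2.4628)
θ=132°: B = A + 3.00·(cos132°, sin132°) = (-2.0074, 2.2294)
θ=132°: |BD| = 12.2126
θ=132°: circle(B,3.00) ∩ circle(D,10.00): a=2.3806, h=1.8255
θ=132°:   candidates: C₊=(0.6665,3.5897) cross=22.294; C₋=(-0.0000,-0.0000) cross=-22.294
θ=132°:   branch + wants cross > 0 → take C=(0.6665,3.5897) (cross=22.294)
θ=132°: ex = (C−B)/|BC| = (0.8913,0.4534); ey = (-0.4534,0.8913)
θ=132°: P = B + 0.86·ex + -0.83·ey = (-0.8645,1.8796)
θ=306°: B = A + 3.00·(cos306°, sin306°) = (1.7634, -2.4271)
θ=306°: |BD| = 8.5868
θ=306°: circle(B,3.00) ∩ circle(D,10.00): a=-1.0054, h=2.8265
θ=306°:   candidates: C₊=(0.0000,0.0000) cross=24.271; C₋=(1.5978,-5.4225) cross=-24.271
θ=306°:   branch + wants cross > 0 → take C=(0.0000,0.0000) (cross=24.271)
θ=306°: ex = (C−B)/|BC| = (-0.5878,0.8090); ey = (-0.8090,-0.5878)
θ=306°: P = B + 0.86·ex + -0.83·ey = (1.9293,-1.2434)

θ=25°: 2.69 2.46
θ=132°: -0.86 1.88
θ=306°: 1.93 -1.24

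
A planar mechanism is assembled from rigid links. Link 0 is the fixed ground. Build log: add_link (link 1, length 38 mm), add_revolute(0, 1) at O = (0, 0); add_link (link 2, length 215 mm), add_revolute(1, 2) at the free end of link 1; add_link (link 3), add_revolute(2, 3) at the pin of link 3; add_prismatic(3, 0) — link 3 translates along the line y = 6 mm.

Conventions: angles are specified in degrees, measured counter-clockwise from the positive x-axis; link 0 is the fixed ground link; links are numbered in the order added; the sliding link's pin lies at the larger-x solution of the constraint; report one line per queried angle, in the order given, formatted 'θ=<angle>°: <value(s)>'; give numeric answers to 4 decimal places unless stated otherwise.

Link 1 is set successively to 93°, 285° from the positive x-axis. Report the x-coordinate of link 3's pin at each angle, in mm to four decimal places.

geometry: r = 38 mm, L = 215 mm, e = 6 mm
θ=93°: crank pin P = (r cos θ, r sin θ) = (-1.988766, 37.947922)
θ=93°: h = r sin θ − e = 37.947922 − 6 = 31.947922
θ=93°: x = r cos θ + √(L² − h²) = -1.988766 + 212.613100 = 210.624334
θ=285°: crank pin P = (r cos θ, r sin θ) = (9.835124, -36.705181)
θ=285°: h = r sin θ − e = -36.705181 − 6 = -42.705181
θ=285°: x = r cos θ + √(L² − h²) = 9.835124 + 210.716083 = 220.551206

θ=93°: 210.6243
θ=285°: 220.5512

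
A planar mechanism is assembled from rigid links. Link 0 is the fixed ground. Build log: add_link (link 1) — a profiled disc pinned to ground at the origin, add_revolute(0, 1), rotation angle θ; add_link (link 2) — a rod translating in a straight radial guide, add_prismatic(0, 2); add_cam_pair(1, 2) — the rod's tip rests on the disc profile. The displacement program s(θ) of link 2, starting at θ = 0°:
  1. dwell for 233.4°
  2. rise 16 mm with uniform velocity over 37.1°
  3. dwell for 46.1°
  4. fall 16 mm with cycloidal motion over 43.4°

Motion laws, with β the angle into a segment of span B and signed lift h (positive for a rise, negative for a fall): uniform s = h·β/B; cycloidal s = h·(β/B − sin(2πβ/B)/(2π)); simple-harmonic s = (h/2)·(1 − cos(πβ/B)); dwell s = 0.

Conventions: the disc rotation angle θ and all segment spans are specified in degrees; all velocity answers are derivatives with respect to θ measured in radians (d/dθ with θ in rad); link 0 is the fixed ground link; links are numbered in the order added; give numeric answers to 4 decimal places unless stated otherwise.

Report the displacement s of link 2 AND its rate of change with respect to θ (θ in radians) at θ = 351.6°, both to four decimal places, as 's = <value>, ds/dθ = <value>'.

seg 1 [0°–233.4°] dwell: s stays 0.0000
seg 2 [233.4°–270.5°] uniform, h=16: full span → s += 16 → s = 16.0000
seg 3 [270.5°–316.6°] dwell: s stays 16.0000
seg 4 [316.6°–360°] cycloidal, h=-16: θ=351.6° here. β=35, B=43.4. -16·(0.8065 − sin(2π·0.8065)/(2π)) = -15.2912 → s = 0.7088
velocity in seg [316.6°–360°] (cycloidal), θ in radians: β = 35° = 0.6109 rad, B = 43.4° = 0.7575 rad; ds/dθ = (h/B)(1 − cos(2πβ/B)) = ((-16)/0.7575)(1 − cos(2π·0.8065)) = -13.786785 mm/rad

s = 0.7088, ds/dθ = -13.7868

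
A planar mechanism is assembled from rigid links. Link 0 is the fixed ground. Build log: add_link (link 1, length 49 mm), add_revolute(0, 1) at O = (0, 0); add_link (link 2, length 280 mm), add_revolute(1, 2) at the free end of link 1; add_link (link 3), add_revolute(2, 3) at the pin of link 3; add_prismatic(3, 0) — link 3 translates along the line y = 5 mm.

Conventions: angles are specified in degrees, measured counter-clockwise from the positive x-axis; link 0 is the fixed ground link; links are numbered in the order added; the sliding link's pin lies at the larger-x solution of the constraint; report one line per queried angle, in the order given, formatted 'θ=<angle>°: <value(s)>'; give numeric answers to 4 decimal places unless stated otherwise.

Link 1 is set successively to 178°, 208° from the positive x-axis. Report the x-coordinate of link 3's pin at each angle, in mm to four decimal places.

geometry: r = 49 mm, L = 280 mm, e = 5 mm
θ=178°: crank pin P = (r cos θ, r sin θ) = (-48.970151, 1.710075)
θ=178°: h = r sin θ − e = 1.710075 − 5 = -3.289925
θ=178°: x = r cos θ + √(L² − h²) = -48.970151 + 279.980671 = 231.010521
θ=208°: crank pin P = (r cos θ, r sin θ) = (-43.264432, -23.004107)
θ=208°: h = r sin θ − e = -23.004107 − 5 = -28.004107
θ=208°: x = r cos θ + √(L² − h²) = -43.264432 + 278.596070 = 235.331638

θ=178°: 231.0105
θ=208°: 235.3316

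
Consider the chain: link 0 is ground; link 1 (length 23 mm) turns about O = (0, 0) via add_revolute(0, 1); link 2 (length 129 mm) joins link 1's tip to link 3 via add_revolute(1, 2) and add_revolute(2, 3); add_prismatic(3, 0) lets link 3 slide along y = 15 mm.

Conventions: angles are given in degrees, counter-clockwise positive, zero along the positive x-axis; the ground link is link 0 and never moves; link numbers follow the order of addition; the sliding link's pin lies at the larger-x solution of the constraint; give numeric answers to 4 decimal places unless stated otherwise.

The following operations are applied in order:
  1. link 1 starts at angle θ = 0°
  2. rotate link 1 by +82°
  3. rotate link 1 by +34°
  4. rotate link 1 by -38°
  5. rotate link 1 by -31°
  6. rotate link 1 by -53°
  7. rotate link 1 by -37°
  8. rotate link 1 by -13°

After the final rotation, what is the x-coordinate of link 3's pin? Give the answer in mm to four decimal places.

geometry: r = 23 mm, L = 129 mm, e = 15 mm; θ starts at 0°
rotate link 1 by +82°: θ ← 0° +82° = 82°
rotate link 1 by +34°: θ ← 82° +34° = 116°
rotate link 1 by -38°: θ ← 116° -38° = 78°
rotate link 1 by -31°: θ ← 78° -31° = 47°
rotate link 1 by -53°: θ ← 47° -53° = -6°
rotate link 1 by -37°: θ ← -6° -37° = -43°
rotate link 1 by -13°: θ ← -43° -13° = -56°
crank pin P = (r cos θ, r sin θ) = (12.861437, -19.067864)
h = r sin θ − e = -19.067864 − 15 = -34.067864
x = r cos θ + √(L² − h²) = 12.861437 + 124.420178 = 137.281615

137.2816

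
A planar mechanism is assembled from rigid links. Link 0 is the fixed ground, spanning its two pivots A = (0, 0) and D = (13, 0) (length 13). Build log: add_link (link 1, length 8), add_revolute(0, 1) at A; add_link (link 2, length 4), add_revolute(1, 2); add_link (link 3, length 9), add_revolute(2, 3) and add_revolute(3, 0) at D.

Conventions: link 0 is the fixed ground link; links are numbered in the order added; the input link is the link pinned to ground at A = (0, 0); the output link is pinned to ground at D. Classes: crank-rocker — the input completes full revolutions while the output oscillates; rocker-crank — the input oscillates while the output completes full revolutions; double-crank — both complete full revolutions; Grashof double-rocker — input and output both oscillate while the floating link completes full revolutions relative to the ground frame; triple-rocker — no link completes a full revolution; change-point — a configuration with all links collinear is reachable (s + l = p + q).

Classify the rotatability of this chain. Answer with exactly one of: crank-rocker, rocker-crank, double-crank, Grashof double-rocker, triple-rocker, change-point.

lengths: ground=13, input=8, coupler=4, output=9
sorted: s=4 (shortest), l=13 (longest), p+q=17
s + l = 17 vs p + q = 17
s + l = p + q → change-point (collinear configuration reachable)

change-point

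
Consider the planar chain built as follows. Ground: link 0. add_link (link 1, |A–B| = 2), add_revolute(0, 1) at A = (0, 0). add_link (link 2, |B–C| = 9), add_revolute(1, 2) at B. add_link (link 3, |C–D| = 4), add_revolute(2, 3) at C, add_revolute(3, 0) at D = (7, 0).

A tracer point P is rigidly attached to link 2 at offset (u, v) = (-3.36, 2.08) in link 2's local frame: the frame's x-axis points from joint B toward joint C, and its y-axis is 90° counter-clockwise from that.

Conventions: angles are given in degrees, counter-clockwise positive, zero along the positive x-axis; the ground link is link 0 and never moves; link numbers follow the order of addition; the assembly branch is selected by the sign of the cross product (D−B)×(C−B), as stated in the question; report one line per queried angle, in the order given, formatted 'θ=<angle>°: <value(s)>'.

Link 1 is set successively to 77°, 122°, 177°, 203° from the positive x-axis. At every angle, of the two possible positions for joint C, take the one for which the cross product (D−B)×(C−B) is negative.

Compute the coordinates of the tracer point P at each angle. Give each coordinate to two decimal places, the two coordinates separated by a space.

A=(0,0), D=(7.00,0)
θ=77°: B = A + 2.00·(cos77°, sin77°) = (0.4499, 1.9487)
θ=77°: |BD| = 6.8338
θ=77°: circle(B,9.00) ∩ circle(D,4.00): a=8.1727, h=3.7693
θ=77°:   candidates: C₊=(9.3581,3.2310) cross=25.759; C₋=(7.2084,-3.9946) cross=-25.759
θ=77°:   branch - wants cross < 0 → take C=(7.2084,-3.9946) (cross=-25.759)
θ=77°: ex = (C−B)/|BC| = (0.7509,-0.6604); ey = (0.6604,0.7509)
θ=77°: P = B + -3.36·ex + 2.08·ey = (-0.6997,5.7295)
θ=122°: B = A + 2.00·(cos122°, sin122°) = (-1.0598, 1.6961)
θ=122°: |BD| = 8.2364
θ=122°: circle(B,9.00) ∩ circle(D,4.00): a=8.0641, h=3.9963
θ=122°:   candidates: C₊=(7.6544,3.9461) cross=32.915; C₋=(6.0085,-3.8752) cross=-32.915
θ=122°:   branch - wants cross < 0 → take C=(6.0085,-3.8752) (cross=-32.915)
θ=122°: ex = (C−B)/|BC| = (0.7854,-0.6190); ey = (0.6190,0.7854)
θ=122°: P = B + -3.36·ex + 2.08·ey = (-2.4111,5.4096)
θ=177°: B = A + 2.00·(cos177°, sin177°) = (-1.9973, 0.1047)
θ=177°: |BD| = 8.9979
θ=177°: circle(B,9.00) ∩ circle(D,4.00): a=8.1109, h=3.9004
θ=177°:   candidates: C₊=(6.1585,3.9105) cross=35.095; C₋=(6.0677,-3.8898) cross=-35.095
θ=177°:   branch - wants cross < 0 → take C=(6.0677,-3.8898) (cross=-35.095)
θ=177°: ex = (C−B)/|BC| = (0.8961,-0.4438); ey = (0.4438,0.8961)
θ=177°: P = B + -3.36·ex + 2.08·ey = (-4.0850,3.4599)
θ=203°: B = A + 2.00·(cos203°, sin203°) = (-1.8410, -0.7815)
θ=203°: |BD| = 8.8755
θ=203°: circle(B,9.00) ∩ circle(D,4.00): a=8.0995, h=3.9240
θ=203°:   candidates: C₊=(5.8815,3.8405) cross=34.827; C₋=(6.5725,-3.9771) cross=-34.827
θ=203°:   branch - wants cross < 0 → take C=(6.5725,-3.9771) (cross=-34.827)
θ=203°: ex = (C−B)/|BC| = (0.9348,-0.3551); ey = (0.3551,0.9348)
θ=203°: P = B + -3.36·ex + 2.08·ey = (-4.2435,2.3560)

θ=77°: -0.70 5.73
θ=122°: -2.41 5.41
θ=177°: -4.09 3.46
θ=203°: -4.24 2.36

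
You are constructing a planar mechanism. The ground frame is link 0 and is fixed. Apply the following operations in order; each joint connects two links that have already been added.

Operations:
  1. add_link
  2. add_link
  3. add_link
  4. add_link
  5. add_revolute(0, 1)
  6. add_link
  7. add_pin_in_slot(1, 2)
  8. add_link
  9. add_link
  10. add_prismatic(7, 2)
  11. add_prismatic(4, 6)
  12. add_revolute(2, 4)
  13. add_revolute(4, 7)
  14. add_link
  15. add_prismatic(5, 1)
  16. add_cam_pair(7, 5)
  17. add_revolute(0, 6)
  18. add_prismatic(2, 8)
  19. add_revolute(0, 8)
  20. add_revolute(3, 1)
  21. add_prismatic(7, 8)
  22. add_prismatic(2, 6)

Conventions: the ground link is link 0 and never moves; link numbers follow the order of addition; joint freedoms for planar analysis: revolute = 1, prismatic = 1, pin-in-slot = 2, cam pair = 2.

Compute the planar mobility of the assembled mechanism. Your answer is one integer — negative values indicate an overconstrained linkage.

link 0 = ground. State L|J1|J2 = 1|0|0
+link1  2|0|0
+link2  3|0|0
+link3  4|0|0
+link4  5|0|0
R(0,1) f=1→J1  5|1|0
+link5  6|1|0
PS(1,2) f=2→J2  6|1|1
+link6  7|1|1
+link7  8|1|1
P(7,2) f=1→J1  8|2|1
P(4,6) f=1→J1  8|3|1
R(2,4) f=1→J1  8|4|1
R(4,7) f=1→J1  8|5|1
+link8  9|5|1
P(5,1) f=1→J1  9|6|1
C(7,5) f=2→J2  9|6|2
R(0,6) f=1→J1  9|7|2
P(2,8) f=1→J1  9|8|2
R(0,8) f=1→J1  9|9|2
R(3,1) f=1→J1  9|10|2
P(7,8) f=1→J1  9|11|2
P(2,6) f=1→J1  9|12|2
M = 3(9−1)−2·12−2 = 24−24−2 = -2

M = -2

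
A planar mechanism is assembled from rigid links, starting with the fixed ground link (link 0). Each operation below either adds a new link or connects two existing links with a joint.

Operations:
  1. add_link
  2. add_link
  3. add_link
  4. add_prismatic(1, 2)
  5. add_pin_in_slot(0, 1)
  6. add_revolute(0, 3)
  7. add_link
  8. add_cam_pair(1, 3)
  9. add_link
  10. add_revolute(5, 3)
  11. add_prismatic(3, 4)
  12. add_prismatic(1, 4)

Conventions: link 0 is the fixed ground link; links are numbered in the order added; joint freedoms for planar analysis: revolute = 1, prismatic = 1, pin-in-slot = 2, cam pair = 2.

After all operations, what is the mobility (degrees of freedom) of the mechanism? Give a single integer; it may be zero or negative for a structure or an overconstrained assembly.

(L,J1,J2)=(1,0,0); link0 fixed
link1: (2,0,0)
link2: (3,0,0)
link3: (4,0,0)
P 1-2 [J1]: (4,1,0)
PS 0-1 [J2]: (4,1,1)
R 0-3 [J1]: (4,2,1)
link4: (5,2,1)
C 1-3 [J2]: (5,2,2)
link5: (6,2,2)
R 5-3 [J1]: (6,3,2)
P 3-4 [J1]: (6,4,2)
P 1-4 [J1]: (6,5,2)
Grübler: 3·5 − 2·5 − 2 = 3

M = 3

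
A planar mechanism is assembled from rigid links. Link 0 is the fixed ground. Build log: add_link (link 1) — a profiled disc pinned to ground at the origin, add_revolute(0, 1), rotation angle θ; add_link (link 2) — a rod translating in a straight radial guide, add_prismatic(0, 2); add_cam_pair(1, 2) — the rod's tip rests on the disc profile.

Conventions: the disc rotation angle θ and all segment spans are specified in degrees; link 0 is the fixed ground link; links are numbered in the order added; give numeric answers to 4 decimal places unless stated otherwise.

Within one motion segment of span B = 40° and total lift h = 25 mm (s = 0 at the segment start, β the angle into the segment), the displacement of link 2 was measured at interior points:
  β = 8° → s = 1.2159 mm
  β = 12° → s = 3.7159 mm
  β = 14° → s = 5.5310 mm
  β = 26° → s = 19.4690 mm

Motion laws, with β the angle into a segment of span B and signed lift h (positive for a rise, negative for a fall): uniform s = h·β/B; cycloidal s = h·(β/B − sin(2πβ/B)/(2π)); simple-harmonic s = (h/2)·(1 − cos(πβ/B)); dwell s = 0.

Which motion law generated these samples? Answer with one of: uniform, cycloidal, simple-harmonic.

candidates at β/B = r: uniform s = h·r (linear in β); cycloidal s = h·(r − sin(2πr)/(2π)); simple-harmonic s = (h/2)(1 − cos(πr))
β=8°: printed 1.2159 | uniform 5.0000, cycloidal 1.2159, simple-harmonic 2.3873
β=12°: printed 3.7159 | uniform 7.5000, cycloidal 3.7159, simple-harmonic 5.1527
β=14°: printed 5.5310 | uniform 8.7500, cycloidal 5.5310, simple-harmonic 6.8251
β=26°: printed 19.4690 | uniform 16.2500, cycloidal 19.4690, simple-harmonic 18.1749
only one law matches every sample → cycloidal

cycloidal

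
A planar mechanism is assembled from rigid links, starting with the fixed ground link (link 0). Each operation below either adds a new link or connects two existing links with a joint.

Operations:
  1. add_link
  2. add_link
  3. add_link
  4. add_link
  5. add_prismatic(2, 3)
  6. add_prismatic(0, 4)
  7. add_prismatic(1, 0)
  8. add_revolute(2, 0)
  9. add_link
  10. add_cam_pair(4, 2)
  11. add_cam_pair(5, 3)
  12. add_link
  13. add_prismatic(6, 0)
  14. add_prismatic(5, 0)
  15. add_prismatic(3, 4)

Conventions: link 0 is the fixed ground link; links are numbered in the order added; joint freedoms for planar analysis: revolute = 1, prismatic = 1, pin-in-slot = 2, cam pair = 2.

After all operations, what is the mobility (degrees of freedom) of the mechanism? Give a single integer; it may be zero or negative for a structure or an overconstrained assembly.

ground; <1,0,0>
#1 <2,0,0>
#2 <3,0,0>
#3 <4,0,0>
#4 <5,0,0>
P:2↔3 J1 <5,1,0>
P:0↔4 J1 <5,2,0>
P:1↔0 J1 <5,3,0>
R:2↔0 J1 <5,4,0>
#5 <6,4,0>
C:4↔2 J2 <6,4,1>
C:5↔3 J2 <6,4,2>
#6 <7,4,2>
P:6↔0 J1 <7,5,2>
P:5↔0 J1 <7,6,2>
P:3↔4 J1 <7,7,2>
3×6 − 2×7 − 1×2 = 2

M = 2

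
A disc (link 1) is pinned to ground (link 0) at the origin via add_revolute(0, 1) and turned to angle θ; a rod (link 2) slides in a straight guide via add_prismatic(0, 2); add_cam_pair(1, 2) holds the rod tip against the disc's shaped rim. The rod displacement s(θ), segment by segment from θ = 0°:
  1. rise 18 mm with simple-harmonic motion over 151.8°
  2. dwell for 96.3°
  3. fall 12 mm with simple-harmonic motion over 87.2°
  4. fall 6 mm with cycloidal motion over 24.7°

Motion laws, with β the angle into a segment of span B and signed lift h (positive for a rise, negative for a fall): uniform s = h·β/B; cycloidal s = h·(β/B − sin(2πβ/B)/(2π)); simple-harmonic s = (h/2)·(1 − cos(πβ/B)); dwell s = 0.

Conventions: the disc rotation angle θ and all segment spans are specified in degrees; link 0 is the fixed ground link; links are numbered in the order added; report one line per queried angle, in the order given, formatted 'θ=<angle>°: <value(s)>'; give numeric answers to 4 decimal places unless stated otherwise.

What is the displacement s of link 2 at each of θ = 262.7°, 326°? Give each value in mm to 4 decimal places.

segment 1 (0° to 151.8°, simple-harmonic, h = 18) is passed completely: s = 0.0000 + (18) = 18.0000
segment 2 (151.8° to 248.1°, dwell): s unchanged at 18.0000
θ = 262.7° falls in segment 3 (248.1° to 335.3°, simple-harmonic, h = -12): β = 262.7 − 248.1 = 14.6°, B = 87.2°; Δs = -12/2·(1 − cos(π·0.1674)) = -0.8111; s = 18.0000 − 0.8111 = 17.1889
θ = 326° falls in segment 3 (248.1° to 335.3°, simple-harmonic, h = -12): β = 326 − 248.1 = 77.9°, B = 87.2°; Δs = -12/2·(1 − cos(π·0.8933)) = -11.6664; s = 18.0000 − 11.6664 = 6.3336

θ=262.7°: 17.1889
θ=326°: 6.3336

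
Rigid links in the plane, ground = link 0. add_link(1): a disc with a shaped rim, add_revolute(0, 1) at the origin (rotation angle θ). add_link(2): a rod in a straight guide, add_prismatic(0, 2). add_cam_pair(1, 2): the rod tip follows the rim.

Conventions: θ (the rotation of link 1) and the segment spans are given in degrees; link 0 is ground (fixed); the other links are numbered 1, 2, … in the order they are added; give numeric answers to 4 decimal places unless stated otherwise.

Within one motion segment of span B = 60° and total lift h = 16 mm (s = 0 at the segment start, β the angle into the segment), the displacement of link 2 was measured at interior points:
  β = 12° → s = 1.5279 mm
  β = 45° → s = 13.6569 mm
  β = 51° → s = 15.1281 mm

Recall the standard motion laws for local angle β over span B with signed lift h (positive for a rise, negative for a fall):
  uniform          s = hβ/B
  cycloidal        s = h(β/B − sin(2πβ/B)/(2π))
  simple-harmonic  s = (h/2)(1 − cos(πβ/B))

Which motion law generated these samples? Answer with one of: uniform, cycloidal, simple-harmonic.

candidates at β/B = r: uniform s = h·r (linear in β); cycloidal s = h·(r − sin(2πr)/(2π)); simple-harmonic s = (h/2)(1 − cos(πr))
β=12°: printed 1.5279 | uniform 3.2000, cycloidal 0.7782, simple-harmonic 1.5279
β=45°: printed 13.6569 | uniform 12.0000, cycloidal 14.5465, simple-harmonic 13.6569
β=51°: printed 15.1281 | uniform 13.6000, cycloidal 15.6601, simple-harmonic 15.1281
only one law matches every sample → simple-harmonic

simple-harmonic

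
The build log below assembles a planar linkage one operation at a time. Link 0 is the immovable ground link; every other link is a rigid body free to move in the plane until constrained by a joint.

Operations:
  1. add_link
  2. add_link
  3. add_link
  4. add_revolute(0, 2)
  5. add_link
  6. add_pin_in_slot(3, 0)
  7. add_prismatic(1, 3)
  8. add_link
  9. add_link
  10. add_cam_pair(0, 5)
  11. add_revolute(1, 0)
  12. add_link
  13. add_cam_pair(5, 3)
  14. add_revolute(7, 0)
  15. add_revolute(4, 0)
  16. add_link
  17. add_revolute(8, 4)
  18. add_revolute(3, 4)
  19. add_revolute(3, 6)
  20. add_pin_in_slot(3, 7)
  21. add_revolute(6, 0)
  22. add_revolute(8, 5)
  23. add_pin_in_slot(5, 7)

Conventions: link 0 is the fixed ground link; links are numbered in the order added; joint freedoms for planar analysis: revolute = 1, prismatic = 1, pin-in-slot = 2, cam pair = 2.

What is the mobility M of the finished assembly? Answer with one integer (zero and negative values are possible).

L=1 J1=0 J2=0
add link → L=2 J1=0 J2=0
add link → L=3 J1=0 J2=0
add link → L=4 J1=0 J2=0
R@0,2 dof=1 J1 → L=4 J1=1 J2=0
add link → L=5 J1=1 J2=0
PS@3,0 dof=2 J2 → L=5 J1=1 J2=1
P@1,3 dof=1 J1 → L=5 J1=2 J2=1
add link → L=6 J1=2 J2=1
add link → L=7 J1=2 J2=1
C@0,5 dof=2 J2 → L=7 J1=2 J2=2
R@1,0 dof=1 J1 → L=7 J1=3 J2=2
add link → L=8 J1=3 J2=2
C@5,3 dof=2 J2 → L=8 J1=3 J2=3
R@7,0 dof=1 J1 → L=8 J1=4 J2=3
R@4,0 dof=1 J1 → L=8 J1=5 J2=3
add link → L=9 J1=5 J2=3
R@8,4 dof=1 J1 → L=9 J1=6 J2=3
R@3,4 dof=1 J1 → L=9 J1=7 J2=3
R@3,6 dof=1 J1 → L=9 J1=8 J2=3
PS@3,7 dof=2 J2 → L=9 J1=8 J2=4
R@6,0 dof=1 J1 → L=9 J1=9 J2=4
R@8,5 dof=1 J1 → L=9 J1=10 J2=4
PS@5,7 dof=2 J2 → L=9 J1=10 J2=5
M=3(L−1)−2J1−J2=3·8−2·10−5=-1

M = -1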